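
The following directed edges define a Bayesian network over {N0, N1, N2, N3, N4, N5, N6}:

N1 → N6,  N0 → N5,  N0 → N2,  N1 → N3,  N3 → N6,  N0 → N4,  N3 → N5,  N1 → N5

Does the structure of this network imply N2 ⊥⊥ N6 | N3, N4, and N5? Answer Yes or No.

4 paths connect N2 and N6; each must be blocked for d-separation to hold:
Path 1: N2 ← N0 → N5 ← N3 ← N1 → N6
  N3 is a chain here and N3 is conditioned on, so the path is blocked at N3.
Path 2: N2 ← N0 → N5 ← N3 → N6
  N3 is a fork here and N3 is conditioned on, so the path is blocked at N3.
Path 3: N2 ← N0 → N5 ← N1 → N3 → N6
  N3 is a chain here and N3 is conditioned on, so the path is blocked at N3.
Path 4: N2 ← N0 → N5 ← N1 → N6
  N0 is a fork and N0 is not conditioned on; N5 is a collider and N5 is conditioned on, which opens it; N1 is a fork and N1 is not conditioned on — no node blocks this path, so it is active.
Since the path N2 ← N0 → N5 ← N1 → N6 is active, N2 and N6 are not d-separated given {N3, N4, N5}.

No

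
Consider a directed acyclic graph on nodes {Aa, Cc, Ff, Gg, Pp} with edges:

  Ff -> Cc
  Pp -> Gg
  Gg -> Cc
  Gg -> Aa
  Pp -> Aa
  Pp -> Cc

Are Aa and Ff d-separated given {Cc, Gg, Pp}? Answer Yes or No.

Yes

We examine all 4 paths between Aa and Ff:
  1. Aa ← Gg → Cc ← Ff — Gg:fork[blocks]; Cc:collider[open] ⇒ blocked
  2. Aa ← Gg ← Pp → Cc ← Ff — Gg:chain[blocks]; Pp:fork[blocks]; Cc:collider[open] ⇒ blocked
  3. Aa ← Pp → Cc ← Ff — Pp:fork[blocks]; Cc:collider[open] ⇒ blocked
  4. Aa ← Pp → Gg → Cc ← Ff — Pp:fork[blocks]; Gg:chain[blocks]; Cc:collider[open] ⇒ blocked
Since every path is blocked, d-separation holds.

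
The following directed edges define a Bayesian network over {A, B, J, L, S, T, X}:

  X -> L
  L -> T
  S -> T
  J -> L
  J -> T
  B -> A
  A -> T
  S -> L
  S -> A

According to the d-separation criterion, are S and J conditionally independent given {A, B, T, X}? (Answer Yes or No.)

No

We examine all 6 paths between S and J:
Path 1: S → L ← J
  L is a collider and its descendant T is conditioned on, which opens it — no node blocks this path, so it is active.
Path 2: S → L → T ← J
  L is a chain and L is not conditioned on; T is a collider and T is conditioned on, which opens it — no node blocks this path, so it is active.
Path 3: S → A → T ← J
  A is a chain here and A is conditioned on, so the path is blocked at A.
Path 4: S → A → T ← L ← J
  A is a chain here and A is conditioned on, so the path is blocked at A.
Path 5: S → T ← J
  T is a collider and T is conditioned on, which opens it — no node blocks this path, so it is active.
Path 6: S → T ← L ← J
  T is a collider and T is conditioned on, which opens it; L is a chain and L is not conditioned on — no node blocks this path, so it is active.
At least one path is unblocked, so d-separation fails.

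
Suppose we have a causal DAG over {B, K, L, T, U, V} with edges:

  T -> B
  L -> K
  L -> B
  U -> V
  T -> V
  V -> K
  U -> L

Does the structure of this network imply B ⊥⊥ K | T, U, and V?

4 paths connect B and K; each must be blocked for d-separation to hold:
Path 1: B ← T → V → K
  T is a fork here and T is conditioned on, so the path is blocked at T.
Path 2: B ← T → V ← U → L → K
  T is a fork here and T is conditioned on, so the path is blocked at T.
Path 3: B ← L → K
  L is a fork and L is not conditioned on — no node blocks this path, so it is active.
Path 4: B ← L ← U → V → K
  U is a fork here and U is conditioned on, so the path is blocked at U.
At least one path is unblocked, so d-separation fails.

No — B and K are not d-separated given {T, U, V}.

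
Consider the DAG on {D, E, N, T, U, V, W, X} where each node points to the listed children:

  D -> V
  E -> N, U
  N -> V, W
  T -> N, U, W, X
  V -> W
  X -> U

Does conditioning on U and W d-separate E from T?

5 paths connect E and T; each must be blocked for d-separation to hold:
Path 1: E → N → W ← T
  N is a chain and N is not conditioned on; W is a collider and W is conditioned on, which opens it — no node blocks this path, so it is active.
Path 2: E → N → V → W ← T
  N is a chain and N is not conditioned on; V is a chain and V is not conditioned on; W is a collider and W is conditioned on, which opens it — no node blocks this path, so it is active.
Path 3: E → N ← T
  N is a collider and its descendant W is conditioned on, which opens it — no node blocks this path, so it is active.
Path 4: E → U ← T
  U is a collider and U is conditioned on, which opens it — no node blocks this path, so it is active.
Path 5: E → U ← X ← T
  U is a collider and U is conditioned on, which opens it; X is a chain and X is not conditioned on — no node blocks this path, so it is active.
At least one path is unblocked, so d-separation fails.

No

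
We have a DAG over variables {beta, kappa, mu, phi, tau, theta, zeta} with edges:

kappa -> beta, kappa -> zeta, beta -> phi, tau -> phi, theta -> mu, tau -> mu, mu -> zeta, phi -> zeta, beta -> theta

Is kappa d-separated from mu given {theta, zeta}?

No — kappa and mu are not d-separated given {theta, zeta}.

Enumerating the 6 paths from kappa to mu and testing each for blocking by {theta, zeta}:
Path 1: kappa → zeta ← mu
  zeta is a collider and zeta is conditioned on, which opens it — no node blocks this path, so it is active.
Path 2: kappa → zeta ← phi ← tau → mu
  zeta is a collider and zeta is conditioned on, which opens it; phi is a chain and phi is not conditioned on; tau is a fork and tau is not conditioned on — no node blocks this path, so it is active.
Path 3: kappa → zeta ← phi ← beta → theta → mu
  theta is a chain here and theta is conditioned on, so the path is blocked at theta.
Path 4: kappa → beta → theta → mu
  theta is a chain here and theta is conditioned on, so the path is blocked at theta.
Path 5: kappa → beta → phi → zeta ← mu
  beta is a chain and beta is not conditioned on; phi is a chain and phi is not conditioned on; zeta is a collider and zeta is conditioned on, which opens it — no node blocks this path, so it is active.
Path 6: kappa → beta → phi ← tau → mu
  beta is a chain and beta is not conditioned on; phi is a collider and its descendant zeta is conditioned on, which opens it; tau is a fork and tau is not conditioned on — no node blocks this path, so it is active.
Because an active path exists, kappa and mu are not d-separated.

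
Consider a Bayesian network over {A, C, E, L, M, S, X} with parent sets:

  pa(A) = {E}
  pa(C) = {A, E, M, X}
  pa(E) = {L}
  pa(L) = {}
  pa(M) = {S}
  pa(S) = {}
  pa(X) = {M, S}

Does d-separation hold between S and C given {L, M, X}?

There are 4 undirected paths between S and C; checking each against the conditioning set {L, M, X}:
  1. S → M → C — M:chain[blocks] ⇒ blocked
  2. S → M → X → C — M:chain[blocks]; X:chain[blocks] ⇒ blocked
  3. S → X ← M → C — X:collider[open]; M:fork[blocks] ⇒ blocked
  4. S → X → C — X:chain[blocks] ⇒ blocked
Every path is blocked, so S and C are d-separated given {L, M, X}.

Yes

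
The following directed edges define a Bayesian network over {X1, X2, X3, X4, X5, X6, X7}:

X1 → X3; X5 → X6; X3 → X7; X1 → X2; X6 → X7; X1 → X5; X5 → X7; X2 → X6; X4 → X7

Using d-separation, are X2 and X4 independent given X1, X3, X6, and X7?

Enumerating the 6 paths from X2 to X4 and testing each for blocking by {X1, X3, X6, X7}:
  1. X2 ← X1 → X5 → X6 → X7 ← X4 — X1:fork[blocks]; X5:chain[open]; X6:chain[blocks]; X7:collider[open] ⇒ blocked
  2. X2 ← X1 → X5 → X7 ← X4 — X1:fork[blocks]; X5:chain[open]; X7:collider[open] ⇒ blocked
  3. X2 ← X1 → X3 → X7 ← X4 — X1:fork[blocks]; X3:chain[blocks]; X7:collider[open] ⇒ blocked
  4. X2 → X6 ← X5 ← X1 → X3 → X7 ← X4 — X6:collider[open]; X5:chain[open]; X1:fork[blocks]; X3:chain[blocks]; X7:collider[open] ⇒ blocked
  5. X2 → X6 ← X5 → X7 ← X4 — X6:collider[open]; X5:fork[open]; X7:collider[open] ⇒ active
  6. X2 → X6 → X7 ← X4 — X6:chain[blocks]; X7:collider[open] ⇒ blocked
Because an active path exists, X2 and X4 are not d-separated.

No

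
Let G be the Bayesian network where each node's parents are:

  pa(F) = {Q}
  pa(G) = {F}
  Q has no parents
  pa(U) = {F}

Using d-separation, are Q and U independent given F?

Yes — Q and U are d-separated given {F}.

There is one path between Q and U:
Path 1: Q → F → U
  F is a chain here and F is conditioned on, so the path is blocked at F.
Since every path is blocked, d-separation holds.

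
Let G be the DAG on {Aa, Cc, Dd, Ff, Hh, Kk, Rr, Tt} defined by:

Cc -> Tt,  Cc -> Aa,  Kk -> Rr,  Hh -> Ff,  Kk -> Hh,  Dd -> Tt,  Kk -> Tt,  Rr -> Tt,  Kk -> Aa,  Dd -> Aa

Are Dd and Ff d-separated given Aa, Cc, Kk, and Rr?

6 paths connect Dd and Ff; each must be blocked for d-separation to hold:
Path 1: Dd → Aa ← Cc → Tt ← Kk → Hh → Ff
  Cc is a fork here and Cc is conditioned on, so the path is blocked at Cc.
Path 2: Dd → Aa ← Cc → Tt ← Rr ← Kk → Hh → Ff
  Cc is a fork here and Cc is conditioned on, so the path is blocked at Cc.
Path 3: Dd → Aa ← Kk → Hh → Ff
  Kk is a fork here and Kk is conditioned on, so the path is blocked at Kk.
Path 4: Dd → Tt ← Cc → Aa ← Kk → Hh → Ff
  Tt is a collider here and neither Tt nor any of its descendants is conditioned on, so the collider stays closed — the path is blocked at Tt.
Path 5: Dd → Tt ← Kk → Hh → Ff
  Tt is a collider here and neither Tt nor any of its descendants is conditioned on, so the collider stays closed — the path is blocked at Tt.
Path 6: Dd → Tt ← Rr ← Kk → Hh → Ff
  Tt is a collider here and neither Tt nor any of its descendants is conditioned on, so the collider stays closed — the path is blocked at Tt.
All paths are blocked; Dd ⊥ Ff | {Aa, Cc, Kk, Rr} holds.

Yes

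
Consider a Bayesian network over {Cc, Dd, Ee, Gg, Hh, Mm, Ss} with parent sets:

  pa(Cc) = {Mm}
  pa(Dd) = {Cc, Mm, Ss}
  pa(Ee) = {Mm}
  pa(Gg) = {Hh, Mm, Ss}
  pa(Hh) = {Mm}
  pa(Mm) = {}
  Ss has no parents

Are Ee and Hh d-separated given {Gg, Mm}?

Yes — Ee and Hh are d-separated given {Gg, Mm}.

Enumerating the 4 paths from Ee to Hh and testing each for blocking by {Gg, Mm}:
  1. Ee ← Mm → Hh — Mm:fork[blocks] ⇒ blocked
  2. Ee ← Mm → Gg ← Hh — Mm:fork[blocks]; Gg:collider[open] ⇒ blocked
  3. Ee ← Mm → Cc → Dd ← Ss → Gg ← Hh — Mm:fork[blocks]; Cc:chain[open]; Dd:collider[blocks]; Ss:fork[open]; Gg:collider[open] ⇒ blocked
  4. Ee ← Mm → Dd ← Ss → Gg ← Hh — Mm:fork[blocks]; Dd:collider[blocks]; Ss:fork[open]; Gg:collider[open] ⇒ blocked
All paths are blocked; Ee ⊥ Hh | {Gg, Mm} holds.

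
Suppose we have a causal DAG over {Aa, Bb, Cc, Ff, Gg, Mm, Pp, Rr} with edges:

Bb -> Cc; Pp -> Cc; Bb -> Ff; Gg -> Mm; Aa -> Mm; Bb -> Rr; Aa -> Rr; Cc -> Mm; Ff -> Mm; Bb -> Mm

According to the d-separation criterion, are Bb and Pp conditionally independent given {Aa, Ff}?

Yes — Bb and Pp are d-separated given {Aa, Ff}.

4 paths connect Bb and Pp; each must be blocked for d-separation to hold:
  1. Bb → Ff → Mm ← Cc ← Pp — Ff:chain[blocks]; Mm:collider[blocks]; Cc:chain[open] ⇒ blocked
  2. Bb → Mm ← Cc ← Pp — Mm:collider[blocks]; Cc:chain[open] ⇒ blocked
  3. Bb → Rr ← Aa → Mm ← Cc ← Pp — Rr:collider[blocks]; Aa:fork[blocks]; Mm:collider[blocks]; Cc:chain[open] ⇒ blocked
  4. Bb → Cc ← Pp — Cc:collider[blocks] ⇒ blocked
Every path is blocked, so Bb and Pp are d-separated given {Aa, Ff}.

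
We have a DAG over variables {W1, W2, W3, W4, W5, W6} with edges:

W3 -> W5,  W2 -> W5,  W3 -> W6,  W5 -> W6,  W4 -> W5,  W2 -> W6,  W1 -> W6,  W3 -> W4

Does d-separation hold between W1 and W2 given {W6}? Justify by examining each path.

No

Enumerating the 4 paths from W1 to W2 and testing each for blocking by {W6}:
Path 1: W1 → W6 ← W2
  W6 is a collider and W6 is conditioned on, which opens it — no node blocks this path, so it is active.
Path 2: W1 → W6 ← W3 → W5 ← W2
  W6 is a collider and W6 is conditioned on, which opens it; W3 is a fork and W3 is not conditioned on; W5 is a collider and its descendant W6 is conditioned on, which opens it — no node blocks this path, so it is active.
Path 3: W1 → W6 ← W3 → W4 → W5 ← W2
  W6 is a collider and W6 is conditioned on, which opens it; W3 is a fork and W3 is not conditioned on; W4 is a chain and W4 is not conditioned on; W5 is a collider and its descendant W6 is conditioned on, which opens it — no node blocks this path, so it is active.
Path 4: W1 → W6 ← W5 ← W2
  W6 is a collider and W6 is conditioned on, which opens it; W5 is a chain and W5 is not conditioned on — no node blocks this path, so it is active.
At least one path is unblocked, so d-separation fails.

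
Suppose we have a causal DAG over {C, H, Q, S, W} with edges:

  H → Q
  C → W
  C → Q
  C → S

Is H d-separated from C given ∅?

The only undirected path from H to C is:
  1. H → Q ← C — Q:collider[blocks] ⇒ blocked
Every path is blocked, so H and C are d-separated given ∅.

Yes — H and C are d-separated given ∅.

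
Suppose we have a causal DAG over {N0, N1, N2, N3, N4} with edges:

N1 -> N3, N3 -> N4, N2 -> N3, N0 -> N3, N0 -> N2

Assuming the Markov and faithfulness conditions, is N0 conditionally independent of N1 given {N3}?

No

2 paths connect N0 and N1; each must be blocked for d-separation to hold:
Path 1: N0 → N3 ← N1
  N3 is a collider and N3 is conditioned on, which opens it — no node blocks this path, so it is active.
Path 2: N0 → N2 → N3 ← N1
  N2 is a chain and N2 is not conditioned on; N3 is a collider and N3 is conditioned on, which opens it — no node blocks this path, so it is active.
Since the path N0 → N3 ← N1 is active, N0 and N1 are not d-separated given {N3}.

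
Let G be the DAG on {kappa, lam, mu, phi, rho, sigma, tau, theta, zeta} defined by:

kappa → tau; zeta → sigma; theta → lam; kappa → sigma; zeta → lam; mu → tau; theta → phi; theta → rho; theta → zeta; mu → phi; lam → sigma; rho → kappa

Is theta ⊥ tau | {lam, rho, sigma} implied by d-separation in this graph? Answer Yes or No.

6 paths connect theta and tau; each must be blocked for d-separation to hold:
  1. theta → rho → kappa → tau — rho:chain[blocks]; kappa:chain[open] ⇒ blocked
  2. theta → lam → sigma ← kappa → tau — lam:chain[blocks]; sigma:collider[open]; kappa:fork[open] ⇒ blocked
  3. theta → lam ← zeta → sigma ← kappa → tau — lam:collider[open]; zeta:fork[open]; sigma:collider[open]; kappa:fork[open] ⇒ active
  4. theta → phi ← mu → tau — phi:collider[blocks]; mu:fork[open] ⇒ blocked
  5. theta → zeta → sigma ← kappa → tau — zeta:chain[open]; sigma:collider[open]; kappa:fork[open] ⇒ active
  6. theta → zeta → lam → sigma ← kappa → tau — zeta:chain[open]; lam:chain[blocks]; sigma:collider[open]; kappa:fork[open] ⇒ blocked
Because an active path exists, theta and tau are not d-separated.

No — theta and tau are not d-separated given {lam, rho, sigma}.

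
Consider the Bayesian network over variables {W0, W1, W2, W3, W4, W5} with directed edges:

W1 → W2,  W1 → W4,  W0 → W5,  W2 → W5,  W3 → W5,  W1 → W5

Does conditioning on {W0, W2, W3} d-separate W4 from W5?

There are 2 undirected paths between W4 and W5; checking each against the conditioning set {W0, W2, W3}:
Path 1: W4 ← W1 → W5
  W1 is a fork and W1 is not conditioned on — no node blocks this path, so it is active.
Path 2: W4 ← W1 → W2 → W5
  W2 is a chain here and W2 is conditioned on, so the path is blocked at W2.
Since the path W4 ← W1 → W5 is active, W4 and W5 are not d-separated given {W0, W2, W3}.

No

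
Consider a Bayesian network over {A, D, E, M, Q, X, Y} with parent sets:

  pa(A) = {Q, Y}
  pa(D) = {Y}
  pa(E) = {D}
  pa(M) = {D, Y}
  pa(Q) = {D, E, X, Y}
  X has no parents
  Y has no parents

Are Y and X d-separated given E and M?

6 paths connect Y and X; each must be blocked for d-separation to hold:
Path 1: Y → A ← Q ← X
  A is a collider here and neither A nor any of its descendants is conditioned on, so the collider stays closed — the path is blocked at A.
Path 2: Y → Q ← X
  Q is a collider here and neither Q nor any of its descendants is conditioned on, so the collider stays closed — the path is blocked at Q.
Path 3: Y → M ← D → Q ← X
  Q is a collider here and neither Q nor any of its descendants is conditioned on, so the collider stays closed — the path is blocked at Q.
Path 4: Y → M ← D → E → Q ← X
  E is a chain here and E is conditioned on, so the path is blocked at E.
Path 5: Y → D → Q ← X
  Q is a collider here and neither Q nor any of its descendants is conditioned on, so the collider stays closed — the path is blocked at Q.
Path 6: Y → D → E → Q ← X
  E is a chain here and E is conditioned on, so the path is blocked at E.
Every path is blocked, so Y and X are d-separated given {E, M}.

Yes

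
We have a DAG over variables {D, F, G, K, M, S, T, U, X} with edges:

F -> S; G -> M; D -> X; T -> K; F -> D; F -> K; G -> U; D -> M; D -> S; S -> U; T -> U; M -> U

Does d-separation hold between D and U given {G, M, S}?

Yes

There are 6 undirected paths between D and U; checking each against the conditioning set {G, M, S}:
  1. D → S → U — S:chain[blocks] ⇒ blocked
  2. D → S ← F → K ← T → U — S:collider[open]; F:fork[open]; K:collider[blocks]; T:fork[open] ⇒ blocked
  3. D → M → U — M:chain[blocks] ⇒ blocked
  4. D → M ← G → U — M:collider[open]; G:fork[blocks] ⇒ blocked
  5. D ← F → K ← T → U — F:fork[open]; K:collider[blocks]; T:fork[open] ⇒ blocked
  6. D ← F → S → U — F:fork[open]; S:chain[blocks] ⇒ blocked
Every path is blocked, so D and U are d-separated given {G, M, S}.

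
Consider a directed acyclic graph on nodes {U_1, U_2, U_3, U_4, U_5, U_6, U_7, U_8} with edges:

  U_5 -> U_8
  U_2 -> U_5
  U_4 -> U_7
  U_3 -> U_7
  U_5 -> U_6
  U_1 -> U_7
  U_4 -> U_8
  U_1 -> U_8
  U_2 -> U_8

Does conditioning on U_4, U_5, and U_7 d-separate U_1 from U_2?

Enumerating the 4 paths from U_1 to U_2 and testing each for blocking by {U_4, U_5, U_7}:
  1. U_1 → U_7 ← U_4 → U_8 ← U_5 ← U_2 — U_7:collider[open]; U_4:fork[blocks]; U_8:collider[blocks]; U_5:chain[blocks] ⇒ blocked
  2. U_1 → U_7 ← U_4 → U_8 ← U_2 — U_7:collider[open]; U_4:fork[blocks]; U_8:collider[blocks] ⇒ blocked
  3. U_1 → U_8 ← U_5 ← U_2 — U_8:collider[blocks]; U_5:chain[blocks] ⇒ blocked
  4. U_1 → U_8 ← U_2 — U_8:collider[blocks] ⇒ blocked
Since every path is blocked, d-separation holds.

Yes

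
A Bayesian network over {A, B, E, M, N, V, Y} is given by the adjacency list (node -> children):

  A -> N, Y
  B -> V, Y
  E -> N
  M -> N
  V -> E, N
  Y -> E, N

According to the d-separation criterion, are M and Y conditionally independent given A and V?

Enumerating the 6 paths from M to Y and testing each for blocking by {A, V}:
Path 1: M → N ← Y
  N is a collider here and neither N nor any of its descendants is conditioned on, so the collider stays closed — the path is blocked at N.
Path 2: M → N ← V ← B → Y
  N is a collider here and neither N nor any of its descendants is conditioned on, so the collider stays closed — the path is blocked at N.
Path 3: M → N ← V → E ← Y
  N is a collider here and neither N nor any of its descendants is conditioned on, so the collider stays closed — the path is blocked at N.
Path 4: M → N ← A → Y
  N is a collider here and neither N nor any of its descendants is conditioned on, so the collider stays closed — the path is blocked at N.
Path 5: M → N ← E ← Y
  N is a collider here and neither N nor any of its descendants is conditioned on, so the collider stays closed — the path is blocked at N.
Path 6: M → N ← E ← V ← B → Y
  N is a collider here and neither N nor any of its descendants is conditioned on, so the collider stays closed — the path is blocked at N.
All paths are blocked; M ⊥ Y | {A, V} holds.

Yes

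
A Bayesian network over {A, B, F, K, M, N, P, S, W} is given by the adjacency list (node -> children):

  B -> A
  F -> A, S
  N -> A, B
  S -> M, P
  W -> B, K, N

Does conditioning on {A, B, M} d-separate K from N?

Enumerating the 3 paths from K to N and testing each for blocking by {A, B, M}:
  1. K ← W → N — W:fork[open] ⇒ active
  2. K ← W → B ← N — W:fork[open]; B:collider[open] ⇒ active
  3. K ← W → B → A ← N — W:fork[open]; B:chain[blocks]; A:collider[open] ⇒ blocked
At least one path is unblocked, so d-separation fails.

No — K and N are not d-separated given {A, B, M}.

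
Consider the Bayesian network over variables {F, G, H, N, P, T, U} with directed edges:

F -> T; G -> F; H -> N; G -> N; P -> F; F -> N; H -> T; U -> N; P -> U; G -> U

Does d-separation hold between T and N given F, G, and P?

There are 6 undirected paths between T and N; checking each against the conditioning set {F, G, P}:
Path 1: T ← F → N
  F is a fork here and F is conditioned on, so the path is blocked at F.
Path 2: T ← F ← G → N
  F is a chain here and F is conditioned on, so the path is blocked at F.
Path 3: T ← F ← G → U → N
  F is a chain here and F is conditioned on, so the path is blocked at F.
Path 4: T ← F ← P → U → N
  F is a chain here and F is conditioned on, so the path is blocked at F.
Path 5: T ← F ← P → U ← G → N
  F is a chain here and F is conditioned on, so the path is blocked at F.
Path 6: T ← H → N
  H is a fork and H is not conditioned on — no node blocks this path, so it is active.
Because an active path exists, T and N are not d-separated.

No — T and N are not d-separated given {F, G, P}.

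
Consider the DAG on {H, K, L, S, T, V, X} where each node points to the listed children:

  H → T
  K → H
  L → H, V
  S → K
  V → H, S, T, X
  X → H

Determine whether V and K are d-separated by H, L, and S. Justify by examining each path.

There are 5 undirected paths between V and K; checking each against the conditioning set {H, L, S}:
Path 1: V → X → H ← K
  X is a chain and X is not conditioned on; H is a collider and H is conditioned on, which opens it — no node blocks this path, so it is active.
Path 2: V → T ← H ← K
  T is a collider here and neither T nor any of its descendants is conditioned on, so the collider stays closed — the path is blocked at T.
Path 3: V → H ← K
  H is a collider and H is conditioned on, which opens it — no node blocks this path, so it is active.
Path 4: V ← L → H ← K
  L is a fork here and L is conditioned on, so the path is blocked at L.
Path 5: V → S → K
  S is a chain here and S is conditioned on, so the path is blocked at S.
At least one path is unblocked, so d-separation fails.

No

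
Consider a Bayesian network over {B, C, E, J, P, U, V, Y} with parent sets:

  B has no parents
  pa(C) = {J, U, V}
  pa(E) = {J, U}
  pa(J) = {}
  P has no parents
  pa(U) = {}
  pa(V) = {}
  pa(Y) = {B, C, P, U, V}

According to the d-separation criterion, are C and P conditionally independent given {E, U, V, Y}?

4 paths connect C and P; each must be blocked for d-separation to hold:
Path 1: C ← J → E ← U → Y ← P
  U is a fork here and U is conditioned on, so the path is blocked at U.
Path 2: C ← V → Y ← P
  V is a fork here and V is conditioned on, so the path is blocked at V.
Path 3: C ← U → Y ← P
  U is a fork here and U is conditioned on, so the path is blocked at U.
Path 4: C → Y ← P
  Y is a collider and Y is conditioned on, which opens it — no node blocks this path, so it is active.
Because an active path exists, C and P are not d-separated.

No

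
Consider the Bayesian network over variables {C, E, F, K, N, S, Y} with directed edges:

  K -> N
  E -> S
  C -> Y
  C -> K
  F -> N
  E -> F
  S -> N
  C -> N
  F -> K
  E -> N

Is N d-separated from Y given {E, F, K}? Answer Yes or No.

No

There are 5 undirected paths between N and Y; checking each against the conditioning set {E, F, K}:
  1. N ← C → Y — C:fork[open] ⇒ active
  2. N ← S ← E → F → K ← C → Y — S:chain[open]; E:fork[blocks]; F:chain[blocks]; K:collider[open]; C:fork[open] ⇒ blocked
  3. N ← F → K ← C → Y — F:fork[blocks]; K:collider[open]; C:fork[open] ⇒ blocked
  4. N ← K ← C → Y — K:chain[blocks]; C:fork[open] ⇒ blocked
  5. N ← E → F → K ← C → Y — E:fork[blocks]; F:chain[blocks]; K:collider[open]; C:fork[open] ⇒ blocked
Because an active path exists, N and Y are not d-separated.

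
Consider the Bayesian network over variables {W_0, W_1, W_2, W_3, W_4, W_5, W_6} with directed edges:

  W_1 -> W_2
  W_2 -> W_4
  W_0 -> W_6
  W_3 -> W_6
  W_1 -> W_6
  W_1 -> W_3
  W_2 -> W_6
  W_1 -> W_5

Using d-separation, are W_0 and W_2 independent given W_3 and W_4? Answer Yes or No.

Enumerating the 3 paths from W_0 to W_2 and testing each for blocking by {W_3, W_4}:
  1. W_0 → W_6 ← W_2 — W_6:collider[blocks] ⇒ blocked
  2. W_0 → W_6 ← W_3 ← W_1 → W_2 — W_6:collider[blocks]; W_3:chain[blocks]; W_1:fork[open] ⇒ blocked
  3. W_0 → W_6 ← W_1 → W_2 — W_6:collider[blocks]; W_1:fork[open] ⇒ blocked
Every path is blocked, so W_0 and W_2 are d-separated given {W_3, W_4}.

Yes — W_0 and W_2 are d-separated given {W_3, W_4}.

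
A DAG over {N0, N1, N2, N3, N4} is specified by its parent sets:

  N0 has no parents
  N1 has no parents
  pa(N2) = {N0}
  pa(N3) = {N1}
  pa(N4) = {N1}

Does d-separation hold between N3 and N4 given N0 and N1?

Yes — N3 and N4 are d-separated given {N0, N1}.

The only undirected path from N3 to N4 is:
Path 1: N3 ← N1 → N4
  N1 is a fork here and N1 is conditioned on, so the path is blocked at N1.
All paths are blocked; N3 ⊥ N4 | {N0, N1} holds.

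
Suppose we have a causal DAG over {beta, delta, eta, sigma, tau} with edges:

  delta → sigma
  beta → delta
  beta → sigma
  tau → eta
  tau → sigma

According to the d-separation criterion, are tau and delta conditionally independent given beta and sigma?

There are 2 undirected paths between tau and delta; checking each against the conditioning set {beta, sigma}:
Path 1: tau → sigma ← delta
  sigma is a collider and sigma is conditioned on, which opens it — no node blocks this path, so it is active.
Path 2: tau → sigma ← beta → delta
  beta is a fork here and beta is conditioned on, so the path is blocked at beta.
At least one path is unblocked, so d-separation fails.

No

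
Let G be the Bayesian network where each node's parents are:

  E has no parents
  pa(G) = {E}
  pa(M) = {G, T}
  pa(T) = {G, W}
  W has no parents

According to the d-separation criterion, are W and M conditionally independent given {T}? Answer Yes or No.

No — W and M are not d-separated given {T}.

There are 2 undirected paths between W and M; checking each against the conditioning set {T}:
  1. W → T → M — T:chain[blocks] ⇒ blocked
  2. W → T ← G → M — T:collider[open]; G:fork[open] ⇒ active
At least one path is unblocked, so d-separation fails.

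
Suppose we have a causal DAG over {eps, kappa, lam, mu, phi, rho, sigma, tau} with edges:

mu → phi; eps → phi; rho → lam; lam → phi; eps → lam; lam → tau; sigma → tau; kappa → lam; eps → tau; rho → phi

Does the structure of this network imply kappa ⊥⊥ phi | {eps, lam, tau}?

4 paths connect kappa and phi; each must be blocked for d-separation to hold:
Path 1: kappa → lam → tau ← eps → phi
  lam is a chain here and lam is conditioned on, so the path is blocked at lam.
Path 2: kappa → lam → phi
  lam is a chain here and lam is conditioned on, so the path is blocked at lam.
Path 3: kappa → lam ← eps → phi
  eps is a fork here and eps is conditioned on, so the path is blocked at eps.
Path 4: kappa → lam ← rho → phi
  lam is a collider and lam is conditioned on, which opens it; rho is a fork and rho is not conditioned on — no node blocks this path, so it is active.
At least one path is unblocked, so d-separation fails.

No — kappa and phi are not d-separated given {eps, lam, tau}.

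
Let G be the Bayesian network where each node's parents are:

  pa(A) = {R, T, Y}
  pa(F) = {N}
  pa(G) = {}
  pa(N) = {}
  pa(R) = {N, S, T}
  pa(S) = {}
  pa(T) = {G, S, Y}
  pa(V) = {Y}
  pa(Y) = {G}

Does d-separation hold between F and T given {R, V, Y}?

No — F and T are not d-separated given {R, V, Y}.

5 paths connect F and T; each must be blocked for d-separation to hold:
  1. F ← N → R ← S → T — N:fork[open]; R:collider[open]; S:fork[open] ⇒ active
  2. F ← N → R ← T — N:fork[open]; R:collider[open] ⇒ active
  3. F ← N → R → A ← T — N:fork[open]; R:chain[blocks]; A:collider[blocks] ⇒ blocked
  4. F ← N → R → A ← Y ← G → T — N:fork[open]; R:chain[blocks]; A:collider[blocks]; Y:chain[blocks]; G:fork[open] ⇒ blocked
  5. F ← N → R → A ← Y → T — N:fork[open]; R:chain[blocks]; A:collider[blocks]; Y:fork[blocks] ⇒ blocked
At least one path is unblocked, so d-separation fails.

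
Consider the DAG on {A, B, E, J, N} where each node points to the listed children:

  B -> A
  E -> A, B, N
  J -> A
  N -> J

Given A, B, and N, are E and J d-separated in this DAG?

No

We examine all 3 paths between E and J:
Path 1: E → A ← J
  A is a collider and A is conditioned on, which opens it — no node blocks this path, so it is active.
Path 2: E → N → J
  N is a chain here and N is conditioned on, so the path is blocked at N.
Path 3: E → B → A ← J
  B is a chain here and B is conditioned on, so the path is blocked at B.
At least one path is unblocked, so d-separation fails.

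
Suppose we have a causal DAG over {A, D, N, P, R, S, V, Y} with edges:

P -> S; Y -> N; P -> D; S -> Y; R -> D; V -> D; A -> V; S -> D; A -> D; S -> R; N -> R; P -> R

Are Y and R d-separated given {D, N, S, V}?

There are 6 undirected paths between Y and R; checking each against the conditioning set {D, N, S, V}:
  1. Y ← S ← P → D ← R — S:chain[blocks]; P:fork[open]; D:collider[open] ⇒ blocked
  2. Y ← S ← P → R — S:chain[blocks]; P:fork[open] ⇒ blocked
  3. Y ← S → D ← P → R — S:fork[blocks]; D:collider[open]; P:fork[open] ⇒ blocked
  4. Y ← S → D ← R — S:fork[blocks]; D:collider[open] ⇒ blocked
  5. Y ← S → R — S:fork[blocks] ⇒ blocked
  6. Y → N → R — N:chain[blocks] ⇒ blocked
Every path is blocked, so Y and R are d-separated given {D, N, S, V}.

Yes — Y and R are d-separated given {D, N, S, V}.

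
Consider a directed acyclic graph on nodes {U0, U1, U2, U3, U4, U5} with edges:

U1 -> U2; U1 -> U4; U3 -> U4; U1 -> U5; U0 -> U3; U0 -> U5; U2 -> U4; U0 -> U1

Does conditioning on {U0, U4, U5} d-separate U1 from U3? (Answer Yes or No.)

There are 4 undirected paths between U1 and U3; checking each against the conditioning set {U0, U4, U5}:
  1. U1 → U5 ← U0 → U3 — U5:collider[open]; U0:fork[blocks] ⇒ blocked
  2. U1 → U2 → U4 ← U3 — U2:chain[open]; U4:collider[open] ⇒ active
  3. U1 ← U0 → U3 — U0:fork[blocks] ⇒ blocked
  4. U1 → U4 ← U3 — U4:collider[open] ⇒ active
Since the path U1 → U2 → U4 ← U3 is active, U1 and U3 are not d-separated given {U0, U4, U5}.

No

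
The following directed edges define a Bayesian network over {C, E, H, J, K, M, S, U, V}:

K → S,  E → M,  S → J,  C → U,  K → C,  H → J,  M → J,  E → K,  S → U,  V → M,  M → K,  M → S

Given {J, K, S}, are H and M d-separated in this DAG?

Enumerating the 6 paths from H to M and testing each for blocking by {J, K, S}:
  1. H → J ← S → U ← C ← K ← E → M — J:collider[open]; S:fork[blocks]; U:collider[blocks]; C:chain[open]; K:chain[blocks]; E:fork[open] ⇒ blocked
  2. H → J ← S → U ← C ← K ← M — J:collider[open]; S:fork[blocks]; U:collider[blocks]; C:chain[open]; K:chain[blocks] ⇒ blocked
  3. H → J ← S ← K ← E → M — J:collider[open]; S:chain[blocks]; K:chain[blocks]; E:fork[open] ⇒ blocked
  4. H → J ← S ← K ← M — J:collider[open]; S:chain[blocks]; K:chain[blocks] ⇒ blocked
  5. H → J ← S ← M — J:collider[open]; S:chain[blocks] ⇒ blocked
  6. H → J ← M — J:collider[open] ⇒ active
Since the path H → J ← M is active, H and M are not d-separated given {J, K, S}.

No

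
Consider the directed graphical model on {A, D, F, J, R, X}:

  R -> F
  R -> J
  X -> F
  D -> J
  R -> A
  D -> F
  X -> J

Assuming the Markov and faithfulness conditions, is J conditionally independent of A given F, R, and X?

There are 3 undirected paths between J and A; checking each against the conditioning set {F, R, X}:
Path 1: J ← X → F ← R → A
  X is a fork here and X is conditioned on, so the path is blocked at X.
Path 2: J ← R → A
  R is a fork here and R is conditioned on, so the path is blocked at R.
Path 3: J ← D → F ← R → A
  R is a fork here and R is conditioned on, so the path is blocked at R.
All paths are blocked; J ⊥ A | {F, R, X} holds.

Yes — J and A are d-separated given {F, R, X}.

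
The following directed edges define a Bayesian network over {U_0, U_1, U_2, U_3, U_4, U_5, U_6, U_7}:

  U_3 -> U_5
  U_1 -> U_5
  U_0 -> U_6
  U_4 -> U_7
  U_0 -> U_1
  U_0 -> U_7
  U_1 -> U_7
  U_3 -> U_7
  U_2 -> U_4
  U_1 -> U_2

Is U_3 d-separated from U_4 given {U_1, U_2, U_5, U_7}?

There are 6 undirected paths between U_3 and U_4; checking each against the conditioning set {U_1, U_2, U_5, U_7}:
Path 1: U_3 → U_5 ← U_1 ← U_0 → U_7 ← U_4
  U_1 is a chain here and U_1 is conditioned on, so the path is blocked at U_1.
Path 2: U_3 → U_5 ← U_1 → U_7 ← U_4
  U_1 is a fork here and U_1 is conditioned on, so the path is blocked at U_1.
Path 3: U_3 → U_5 ← U_1 → U_2 → U_4
  U_1 is a fork here and U_1 is conditioned on, so the path is blocked at U_1.
Path 4: U_3 → U_7 ← U_1 → U_2 → U_4
  U_1 is a fork here and U_1 is conditioned on, so the path is blocked at U_1.
Path 5: U_3 → U_7 ← U_4
  U_7 is a collider and U_7 is conditioned on, which opens it — no node blocks this path, so it is active.
Path 6: U_3 → U_7 ← U_0 → U_1 → U_2 → U_4
  U_1 is a chain here and U_1 is conditioned on, so the path is blocked at U_1.
At least one path is unblocked, so d-separation fails.

No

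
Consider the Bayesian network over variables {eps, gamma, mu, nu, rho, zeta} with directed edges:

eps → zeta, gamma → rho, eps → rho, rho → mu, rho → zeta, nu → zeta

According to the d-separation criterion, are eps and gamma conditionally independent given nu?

Yes

There are 2 undirected paths between eps and gamma; checking each against the conditioning set {nu}:
  1. eps → rho ← gamma — rho:collider[blocks] ⇒ blocked
  2. eps → zeta ← rho ← gamma — zeta:collider[blocks]; rho:chain[open] ⇒ blocked
Since every path is blocked, d-separation holds.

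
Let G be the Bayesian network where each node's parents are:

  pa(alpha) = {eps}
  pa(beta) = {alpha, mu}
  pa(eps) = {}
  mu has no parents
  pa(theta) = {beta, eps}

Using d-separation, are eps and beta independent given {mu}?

We examine all 2 paths between eps and beta:
Path 1: eps → alpha → beta
  alpha is a chain and alpha is not conditioned on — no node blocks this path, so it is active.
Path 2: eps → theta ← beta
  theta is a collider here and neither theta nor any of its descendants is conditioned on, so the collider stays closed — the path is blocked at theta.
At least one path is unblocked, so d-separation fails.

No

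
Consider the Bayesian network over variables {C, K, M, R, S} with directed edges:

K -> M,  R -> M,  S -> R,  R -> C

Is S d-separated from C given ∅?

No — S and C are not d-separated given ∅.

There is one path between S and C:
  1. S → R → C — R:chain[open] ⇒ active
Since the path S → R → C is active, S and C are not d-separated given ∅.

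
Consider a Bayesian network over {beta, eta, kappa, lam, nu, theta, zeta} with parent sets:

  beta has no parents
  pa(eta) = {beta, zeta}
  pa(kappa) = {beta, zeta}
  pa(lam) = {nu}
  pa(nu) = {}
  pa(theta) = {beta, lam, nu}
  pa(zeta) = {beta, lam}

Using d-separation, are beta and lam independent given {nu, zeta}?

5 paths connect beta and lam; each must be blocked for d-separation to hold:
Path 1: beta → theta ← nu → lam
  theta is a collider here and neither theta nor any of its descendants is conditioned on, so the collider stays closed — the path is blocked at theta.
Path 2: beta → theta ← lam
  theta is a collider here and neither theta nor any of its descendants is conditioned on, so the collider stays closed — the path is blocked at theta.
Path 3: beta → zeta ← lam
  zeta is a collider and zeta is conditioned on, which opens it — no node blocks this path, so it is active.
Path 4: beta → kappa ← zeta ← lam
  kappa is a collider here and neither kappa nor any of its descendants is conditioned on, so the collider stays closed — the path is blocked at kappa.
Path 5: beta → eta ← zeta ← lam
  eta is a collider here and neither eta nor any of its descendants is conditioned on, so the collider stays closed — the path is blocked at eta.
Since the path beta → zeta ← lam is active, beta and lam are not d-separated given {nu, zeta}.

No — beta and lam are not d-separated given {nu, zeta}.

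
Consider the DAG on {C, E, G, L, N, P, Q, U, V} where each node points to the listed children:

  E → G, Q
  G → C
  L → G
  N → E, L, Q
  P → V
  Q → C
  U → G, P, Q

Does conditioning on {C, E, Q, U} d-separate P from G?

We examine all 6 paths between P and G:
Path 1: P ← U → G
  U is a fork here and U is conditioned on, so the path is blocked at U.
Path 2: P ← U → Q ← N → L → G
  U is a fork here and U is conditioned on, so the path is blocked at U.
Path 3: P ← U → Q ← N → E → G
  U is a fork here and U is conditioned on, so the path is blocked at U.
Path 4: P ← U → Q ← E ← N → L → G
  U is a fork here and U is conditioned on, so the path is blocked at U.
Path 5: P ← U → Q ← E → G
  U is a fork here and U is conditioned on, so the path is blocked at U.
Path 6: P ← U → Q → C ← G
  U is a fork here and U is conditioned on, so the path is blocked at U.
Every path is blocked, so P and G are d-separated given {C, E, Q, U}.

Yes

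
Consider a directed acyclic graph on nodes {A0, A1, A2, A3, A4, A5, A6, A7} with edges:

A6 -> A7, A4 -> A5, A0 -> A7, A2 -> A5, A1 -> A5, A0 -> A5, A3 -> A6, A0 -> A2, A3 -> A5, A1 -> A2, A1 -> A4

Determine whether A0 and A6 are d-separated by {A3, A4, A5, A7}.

No

Enumerating the 5 paths from A0 to A6 and testing each for blocking by {A3, A4, A5, A7}:
Path 1: A0 → A7 ← A6
  A7 is a collider and A7 is conditioned on, which opens it — no node blocks this path, so it is active.
Path 2: A0 → A5 ← A3 → A6
  A3 is a fork here and A3 is conditioned on, so the path is blocked at A3.
Path 3: A0 → A2 ← A1 → A4 → A5 ← A3 → A6
  A4 is a chain here and A4 is conditioned on, so the path is blocked at A4.
Path 4: A0 → A2 ← A1 → A5 ← A3 → A6
  A3 is a fork here and A3 is conditioned on, so the path is blocked at A3.
Path 5: A0 → A2 → A5 ← A3 → A6
  A3 is a fork here and A3 is conditioned on, so the path is blocked at A3.
At least one path is unblocked, so d-separation fails.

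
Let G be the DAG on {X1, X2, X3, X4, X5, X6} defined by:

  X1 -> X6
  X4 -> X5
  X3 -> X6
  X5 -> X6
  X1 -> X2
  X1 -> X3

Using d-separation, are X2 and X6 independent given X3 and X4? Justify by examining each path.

No

2 paths connect X2 and X6; each must be blocked for d-separation to hold:
Path 1: X2 ← X1 → X6
  X1 is a fork and X1 is not conditioned on — no node blocks this path, so it is active.
Path 2: X2 ← X1 → X3 → X6
  X3 is a chain here and X3 is conditioned on, so the path is blocked at X3.
At least one path is unblocked, so d-separation fails.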